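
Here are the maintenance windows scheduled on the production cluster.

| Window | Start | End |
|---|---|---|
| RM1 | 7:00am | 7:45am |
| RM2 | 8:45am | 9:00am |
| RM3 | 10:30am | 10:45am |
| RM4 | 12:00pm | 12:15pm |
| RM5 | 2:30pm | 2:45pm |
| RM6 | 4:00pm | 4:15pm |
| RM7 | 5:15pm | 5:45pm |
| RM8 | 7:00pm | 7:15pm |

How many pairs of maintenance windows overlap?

Sorted by start: RM1, RM2, RM3, RM4, RM5, RM6, RM7, RM8.
RM2 starts after RM1 ends — done with RM1.
RM3 starts after RM2 ends — done with RM2.
RM4 starts after RM3 ends — done with RM3.
RM5 starts after RM4 ends — done with RM4.
RM6 starts after RM5 ends — done with RM5.
RM7 starts after RM6 ends — done with RM6.
RM8 starts after RM7 ends.
No pair overlaps.

0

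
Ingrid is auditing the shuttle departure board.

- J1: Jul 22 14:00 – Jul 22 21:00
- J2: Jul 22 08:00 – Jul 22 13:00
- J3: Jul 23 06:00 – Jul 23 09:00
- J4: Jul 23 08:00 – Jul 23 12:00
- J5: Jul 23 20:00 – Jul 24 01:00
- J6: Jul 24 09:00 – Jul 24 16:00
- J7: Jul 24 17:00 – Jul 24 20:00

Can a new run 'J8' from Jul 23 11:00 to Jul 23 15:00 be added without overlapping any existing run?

J2: ends Jul 22 13:00 at or before J8 starts Jul 23 11:00 → clear.
J1: ends Jul 22 21:00 at or before J8 starts Jul 23 11:00 → clear.
J3: ends Jul 23 09:00 at or before J8 starts Jul 23 11:00 → clear.
J4: starts Jul 23 08:00 before J8 ends Jul 23 15:00, and ends Jul 23 12:00 after J8 starts Jul 23 11:00 → overlap.
J5: starts Jul 23 20:00 at or after J8 ends Jul 23 15:00 → clear.
J6: starts Jul 24 09:00 at or after J8 ends Jul 23 15:00 → clear.
J7: starts Jul 24 17:00 at or after J8 ends Jul 23 15:00 → clear.
J8 overlaps J4.

No — it overlaps J4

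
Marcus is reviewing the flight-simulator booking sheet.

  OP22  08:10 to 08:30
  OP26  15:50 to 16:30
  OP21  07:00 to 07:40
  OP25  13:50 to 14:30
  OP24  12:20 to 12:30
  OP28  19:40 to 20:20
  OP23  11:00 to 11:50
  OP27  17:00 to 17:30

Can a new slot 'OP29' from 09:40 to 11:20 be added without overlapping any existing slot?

No — it overlaps OP23

OP21: ends 07:40 at or before OP29 starts 09:40 → clear.
OP22: ends 08:30 at or before OP29 starts 09:40 → clear.
OP23: starts 11:00 before OP29 ends 11:20, and ends 11:50 after OP29 starts 09:40 → overlap.
OP24: starts 12:20 at or after OP29 ends 11:20 → clear.
OP25: starts 13:50 at or after OP29 ends 11:20 → clear.
OP26: starts 15:50 at or after OP29 ends 11:20 → clear.
OP27: starts 17:00 at or after OP29 ends 11:20 → clear.
OP28: starts 19:40 at or after OP29 ends 11:20 → clear.
OP29 overlaps OP23.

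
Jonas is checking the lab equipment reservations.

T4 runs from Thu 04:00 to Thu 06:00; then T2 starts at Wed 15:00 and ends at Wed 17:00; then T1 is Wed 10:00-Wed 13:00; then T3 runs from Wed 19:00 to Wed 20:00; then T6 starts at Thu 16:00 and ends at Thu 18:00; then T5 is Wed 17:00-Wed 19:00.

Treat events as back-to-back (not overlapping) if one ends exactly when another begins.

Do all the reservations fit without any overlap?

Yes

Sorted by start: T1, T2, T5, T3, T4, T6.
T2 starts after T1 ends — done with T1.
T5 starts exactly when T2 ends (back-to-back, no overlap) — done with T2.
T3 starts exactly when T5 ends (back-to-back, no overlap) — done with T5.
T4 starts after T3 ends — done with T3.
T6 starts after T4 ends.
Every pair is clear; the schedule has no overlaps.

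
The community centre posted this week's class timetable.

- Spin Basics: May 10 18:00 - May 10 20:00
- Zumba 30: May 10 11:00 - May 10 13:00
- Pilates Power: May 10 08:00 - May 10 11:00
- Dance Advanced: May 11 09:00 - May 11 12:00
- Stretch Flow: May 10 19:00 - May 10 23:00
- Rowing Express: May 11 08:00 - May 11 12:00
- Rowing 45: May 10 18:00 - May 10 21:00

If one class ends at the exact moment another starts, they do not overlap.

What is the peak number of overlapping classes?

3

Sort all start/end points and keep a running count:
May 10 08:00 start Pilates Power → 1
May 10 11:00 end Pilates Power → 0
May 10 11:00 start Zumba 30 → 1
May 10 13:00 end Zumba 30 → 0
May 10 18:00 start Rowing 45 → 1
May 10 18:00 start Spin Basics → 2
May 10 19:00 start Stretch Flow → 3
May 10 20:00 end Spin Basics → 2
May 10 21:00 end Rowing 45 → 1
May 10 23:00 end Stretch Flow → 0
May 11 08:00 start Rowing Express → 1
May 11 09:00 start Dance Advanced → 2
May 11 12:00 end Dance Advanced → 1
May 11 12:00 end Rowing Express → 0
Peak is 3, at May 10 19:00 (Rowing 45, Spin Basics, Stretch Flow).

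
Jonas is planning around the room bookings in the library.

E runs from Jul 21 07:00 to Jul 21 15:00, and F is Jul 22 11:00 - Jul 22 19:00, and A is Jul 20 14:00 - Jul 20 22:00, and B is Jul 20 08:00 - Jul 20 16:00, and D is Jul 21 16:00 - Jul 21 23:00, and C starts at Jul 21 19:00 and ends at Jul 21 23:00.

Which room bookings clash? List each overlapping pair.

A & B, C & D

Sorted by start: B, A, E, D, C, F.
A starts before B ends → B and A overlap.
E starts after B ends; B is clear from here.
E starts after A ends; A is clear from here.
D starts after E ends; E is clear from here.
C starts before D ends → D and C overlap.
F starts after D ends.
F starts after C ends.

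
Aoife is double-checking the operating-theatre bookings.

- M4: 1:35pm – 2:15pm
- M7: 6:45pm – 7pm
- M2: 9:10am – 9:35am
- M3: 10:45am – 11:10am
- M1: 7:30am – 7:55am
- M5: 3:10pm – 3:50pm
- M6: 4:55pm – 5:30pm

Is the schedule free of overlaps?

Yes

Sorted by start: M1, M2, M3, M4, M5, M6, M7.
M2 starts after M1 ends; M1 is clear from here.
M3 starts after M2 ends; M2 is clear from here.
M4 starts after M3 ends; M3 is clear from here.
M5 starts after M4 ends; M4 is clear from here.
M6 starts after M5 ends; M5 is clear from here.
M7 starts after M6 ends.
Every pair is clear; the schedule has no overlaps.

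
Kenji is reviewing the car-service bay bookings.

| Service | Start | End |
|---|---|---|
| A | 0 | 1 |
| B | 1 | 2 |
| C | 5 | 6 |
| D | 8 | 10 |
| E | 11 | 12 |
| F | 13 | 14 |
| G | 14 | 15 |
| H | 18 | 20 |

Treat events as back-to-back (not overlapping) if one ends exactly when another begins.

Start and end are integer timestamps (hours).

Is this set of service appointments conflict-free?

Yes

Sorted by start: A, B, C, D, E, F, G, H.
B starts exactly when A ends (back-to-back, no overlap); A is clear from here.
C starts after B ends; B is clear from here.
D starts after C ends; C is clear from here.
E starts after D ends; D is clear from here.
F starts after E ends; E is clear from here.
G starts exactly when F ends (back-to-back, no overlap); F is clear from here.
H starts after G ends.
Every pair is clear; the schedule has no overlaps.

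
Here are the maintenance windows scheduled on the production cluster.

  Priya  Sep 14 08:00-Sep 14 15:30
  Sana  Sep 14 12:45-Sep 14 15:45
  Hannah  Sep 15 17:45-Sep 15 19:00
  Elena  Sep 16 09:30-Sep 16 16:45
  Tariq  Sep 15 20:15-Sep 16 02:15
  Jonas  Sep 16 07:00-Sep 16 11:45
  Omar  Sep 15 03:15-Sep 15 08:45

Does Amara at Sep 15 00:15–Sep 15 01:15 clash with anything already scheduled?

No — it doesn't clash with anything

Priya: ends Sep 14 15:30 at or before Amara starts Sep 15 00:15 → clear.
Sana: ends Sep 14 15:45 at or before Amara starts Sep 15 00:15 → clear.
Omar: starts Sep 15 03:15 at or after Amara ends Sep 15 01:15 → clear.
Hannah: starts Sep 15 17:45 at or after Amara ends Sep 15 01:15 → clear.
Tariq: starts Sep 15 20:15 at or after Amara ends Sep 15 01:15 → clear.
Jonas: starts Sep 16 07:00 at or after Amara ends Sep 15 01:15 → clear.
Elena: starts Sep 16 09:30 at or after Amara ends Sep 15 01:15 → clear.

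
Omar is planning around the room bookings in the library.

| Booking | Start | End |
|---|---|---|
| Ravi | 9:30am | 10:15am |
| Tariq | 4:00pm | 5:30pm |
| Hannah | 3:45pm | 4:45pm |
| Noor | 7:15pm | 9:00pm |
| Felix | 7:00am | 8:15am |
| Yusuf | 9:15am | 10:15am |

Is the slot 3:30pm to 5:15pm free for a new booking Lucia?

No — it overlaps Hannah, Tariq

Felix: ends 8:15am at or before Lucia starts 3:30pm → clear.
Yusuf: ends 10:15am at or before Lucia starts 3:30pm → clear.
Ravi: ends 10:15am at or before Lucia starts 3:30pm → clear.
Hannah: starts 3:45pm before Lucia ends 5:15pm, and ends 4:45pm after Lucia starts 3:30pm → overlap.
Tariq: starts 4:00pm before Lucia ends 5:15pm, and ends 5:30pm after Lucia starts 3:30pm → overlap.
Noor: starts 7:15pm at or after Lucia ends 5:15pm → clear.
Lucia overlaps Hannah, Tariq.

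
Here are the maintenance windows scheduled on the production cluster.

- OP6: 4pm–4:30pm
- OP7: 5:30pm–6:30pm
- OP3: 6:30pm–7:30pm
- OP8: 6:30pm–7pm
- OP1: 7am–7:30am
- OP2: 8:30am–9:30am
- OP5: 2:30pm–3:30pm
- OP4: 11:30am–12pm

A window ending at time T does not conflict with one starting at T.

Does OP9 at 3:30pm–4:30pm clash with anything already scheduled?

Yes — it overlaps OP6

OP1: ends 7:30am at or before OP9 starts 3:30pm → clear.
OP2: ends 9:30am at or before OP9 starts 3:30pm → clear.
OP4: ends 12pm at or before OP9 starts 3:30pm → clear.
OP5: ends 3:30pm at or before OP9 starts 3:30pm → clear.
OP6: starts 4pm before OP9 ends 4:30pm, and ends 4:30pm after OP9 starts 3:30pm → overlap.
OP7: starts 5:30pm at or after OP9 ends 4:30pm → clear.
OP3: starts 6:30pm at or after OP9 ends 4:30pm → clear.
OP8: starts 6:30pm at or after OP9 ends 4:30pm → clear.
OP9 overlaps OP6.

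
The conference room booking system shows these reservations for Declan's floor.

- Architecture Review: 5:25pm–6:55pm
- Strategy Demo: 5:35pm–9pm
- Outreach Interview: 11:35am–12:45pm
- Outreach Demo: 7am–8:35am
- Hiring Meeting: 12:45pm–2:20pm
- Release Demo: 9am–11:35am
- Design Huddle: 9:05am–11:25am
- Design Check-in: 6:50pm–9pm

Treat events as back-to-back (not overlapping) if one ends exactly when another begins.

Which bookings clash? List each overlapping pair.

Sorted by start: Outreach Demo, Release Demo, Design Huddle, Outreach Interview, Hiring Meeting, Architecture Review, Strategy Demo, Design Check-in.
Release Demo starts after Outreach Demo ends — done with Outreach Demo.
Design Huddle starts before Release Demo ends → Release Demo and Design Huddle overlap.
Outreach Interview starts exactly when Release Demo ends (back-to-back, no overlap) — done with Release Demo.
Outreach Interview starts after Design Huddle ends — done with Design Huddle.
Hiring Meeting starts exactly when Outreach Interview ends (back-to-back, no overlap) — done with Outreach Interview.
Architecture Review starts after Hiring Meeting ends — done with Hiring Meeting.
Strategy Demo starts before Architecture Review ends → Architecture Review and Strategy Demo overlap.
Design Check-in starts before Architecture Review ends → Architecture Review and Design Check-in overlap.
Design Check-in starts before Strategy Demo ends → Strategy Demo and Design Check-in overlap.

Architecture Review & Design Check-in, Architecture Review & Strategy Demo, Design Check-in & Strategy Demo, Design Huddle & Release Demo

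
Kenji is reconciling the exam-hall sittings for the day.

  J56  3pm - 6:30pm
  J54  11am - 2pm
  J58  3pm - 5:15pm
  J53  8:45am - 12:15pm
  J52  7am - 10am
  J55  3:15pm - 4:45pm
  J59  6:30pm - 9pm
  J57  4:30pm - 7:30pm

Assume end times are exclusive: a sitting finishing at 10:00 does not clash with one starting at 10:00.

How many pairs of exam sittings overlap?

Sorted by start: J52, J53, J54, J56, J58, J55, J57, J59.
J53 starts before J52 ends → J52 and J53 overlap.
J54 starts after J52 ends — done with J52.
J54 starts before J53 ends → J53 and J54 overlap.
J56 starts after J53 ends — done with J53.
J56 starts after J54 ends — done with J54.
J58 starts before J56 ends → J56 and J58 overlap.
J55 starts before J56 ends → J56 and J55 overlap.
J57 starts before J56 ends → J56 and J57 overlap.
J59 starts exactly when J56 ends (back-to-back, no overlap).
J55 starts before J58 ends → J58 and J55 overlap.
J57 starts before J58 ends → J58 and J57 overlap.
J59 starts after J58 ends.
J57 starts before J55 ends → J55 and J57 overlap.
J59 starts after J55 ends.
J59 starts before J57 ends → J57 and J59 overlap.
Overlapping pairs: J52 & J53, J53 & J54, J55 & J56, J55 & J57, J55 & J58, J56 & J57, J56 & J58, J57 & J58, J57 & J59 — 9 in total.

9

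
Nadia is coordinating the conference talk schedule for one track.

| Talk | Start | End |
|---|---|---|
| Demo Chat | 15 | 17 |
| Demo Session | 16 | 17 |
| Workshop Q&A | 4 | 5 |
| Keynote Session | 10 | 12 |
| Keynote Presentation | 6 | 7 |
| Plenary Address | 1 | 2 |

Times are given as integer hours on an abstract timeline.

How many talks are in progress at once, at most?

2

Walk through starts and ends in time order (an end at T is processed before a start at T):
1 start Plenary Address → 1
2 end Plenary Address → 0
4 start Workshop Q&A → 1
5 end Workshop Q&A → 0
6 start Keynote Presentation → 1
7 end Keynote Presentation → 0
10 start Keynote Session → 1
12 end Keynote Session → 0
15 start Demo Chat → 1
16 start Demo Session → 2
17 end Demo Chat → 1
17 end Demo Session → 0
Peak is 2, at 16 (Demo Chat, Demo Session).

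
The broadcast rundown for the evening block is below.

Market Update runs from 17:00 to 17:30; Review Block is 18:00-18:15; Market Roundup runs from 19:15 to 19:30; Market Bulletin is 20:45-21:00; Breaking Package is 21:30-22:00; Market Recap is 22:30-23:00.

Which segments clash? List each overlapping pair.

Sorted by start: Market Update, Review Block, Market Roundup, Market Bulletin, Breaking Package, Market Recap.
Review Block starts after Market Update ends, so Market Update has no further overlaps.
Market Roundup starts after Review Block ends, so Review Block has no further overlaps.
Market Bulletin starts after Market Roundup ends, so Market Roundup has no further overlaps.
Breaking Package starts after Market Bulletin ends, so Market Bulletin has no further overlaps.
Market Recap starts after Breaking Package ends.

no overlapping pairs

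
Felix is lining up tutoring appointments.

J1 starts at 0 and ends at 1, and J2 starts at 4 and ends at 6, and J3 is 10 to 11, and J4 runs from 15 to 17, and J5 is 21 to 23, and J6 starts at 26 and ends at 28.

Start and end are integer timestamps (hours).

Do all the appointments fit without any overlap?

Yes

Check each pair: they overlap iff neither finishes before the other starts.
Sorted by start: J1, J2, J3, J4, J5, J6.
J2 starts after J1 ends; J1 is clear from here.
J3 starts after J2 ends; J2 is clear from here.
J4 starts after J3 ends; J3 is clear from here.
J5 starts after J4 ends; J4 is clear from here.
J6 starts after J5 ends.
Every pair is clear; the schedule has no overlaps.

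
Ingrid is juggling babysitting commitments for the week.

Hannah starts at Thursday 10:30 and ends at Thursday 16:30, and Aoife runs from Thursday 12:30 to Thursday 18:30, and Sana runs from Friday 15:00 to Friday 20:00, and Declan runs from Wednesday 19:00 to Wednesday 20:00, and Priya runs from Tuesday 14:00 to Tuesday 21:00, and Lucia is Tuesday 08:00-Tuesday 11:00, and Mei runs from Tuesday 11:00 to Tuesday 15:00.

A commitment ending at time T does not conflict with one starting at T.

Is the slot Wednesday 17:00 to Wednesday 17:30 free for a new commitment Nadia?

Lucia: ends Tuesday 11:00 at or before Nadia starts Wednesday 17:00 → clear.
Mei: ends Tuesday 15:00 at or before Nadia starts Wednesday 17:00 → clear.
Priya: ends Tuesday 21:00 at or before Nadia starts Wednesday 17:00 → clear.
Declan: starts Wednesday 19:00 at or after Nadia ends Wednesday 17:30 → clear.
Hannah: starts Thursday 10:30 at or after Nadia ends Wednesday 17:30 → clear.
Aoife: starts Thursday 12:30 at or after Nadia ends Wednesday 17:30 → clear.
Sana: starts Friday 15:00 at or after Nadia ends Wednesday 17:30 → clear.

Yes — the slot is free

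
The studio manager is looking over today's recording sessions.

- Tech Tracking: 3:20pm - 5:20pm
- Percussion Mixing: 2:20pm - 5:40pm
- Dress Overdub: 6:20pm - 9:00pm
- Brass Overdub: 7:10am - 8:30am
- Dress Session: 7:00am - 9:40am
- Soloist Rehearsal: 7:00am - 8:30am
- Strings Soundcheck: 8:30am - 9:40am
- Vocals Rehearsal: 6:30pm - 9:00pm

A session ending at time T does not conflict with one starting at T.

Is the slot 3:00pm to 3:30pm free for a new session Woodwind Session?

No — it overlaps Percussion Mixing, Tech Tracking

Dress Session: ends 9:40am at or before Woodwind Session starts 3:00pm → clear.
Soloist Rehearsal: ends 8:30am at or before Woodwind Session starts 3:00pm → clear.
Brass Overdub: ends 8:30am at or before Woodwind Session starts 3:00pm → clear.
Strings Soundcheck: ends 9:40am at or before Woodwind Session starts 3:00pm → clear.
Percussion Mixing: starts 2:20pm before Woodwind Session ends 3:30pm, and ends 5:40pm after Woodwind Session starts 3:00pm → overlap.
Tech Tracking: starts 3:20pm before Woodwind Session ends 3:30pm, and ends 5:20pm after Woodwind Session starts 3:00pm → overlap.
Dress Overdub: starts 6:20pm at or after Woodwind Session ends 3:30pm → clear.
Vocals Rehearsal: starts 6:30pm at or after Woodwind Session ends 3:30pm → clear.
Woodwind Session overlaps Percussion Mixing, Tech Tracking.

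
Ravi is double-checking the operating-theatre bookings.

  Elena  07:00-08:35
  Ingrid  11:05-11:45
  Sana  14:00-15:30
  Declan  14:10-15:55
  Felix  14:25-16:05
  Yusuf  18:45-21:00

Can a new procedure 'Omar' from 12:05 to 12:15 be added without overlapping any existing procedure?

Elena: ends 08:35 at or before Omar starts 12:05 → clear.
Ingrid: ends 11:45 at or before Omar starts 12:05 → clear.
Sana: starts 14:00 at or after Omar ends 12:15 → clear.
Declan: starts 14:10 at or after Omar ends 12:15 → clear.
Felix: starts 14:25 at or after Omar ends 12:15 → clear.
Yusuf: starts 18:45 at or after Omar ends 12:15 → clear.

Yes — the slot is free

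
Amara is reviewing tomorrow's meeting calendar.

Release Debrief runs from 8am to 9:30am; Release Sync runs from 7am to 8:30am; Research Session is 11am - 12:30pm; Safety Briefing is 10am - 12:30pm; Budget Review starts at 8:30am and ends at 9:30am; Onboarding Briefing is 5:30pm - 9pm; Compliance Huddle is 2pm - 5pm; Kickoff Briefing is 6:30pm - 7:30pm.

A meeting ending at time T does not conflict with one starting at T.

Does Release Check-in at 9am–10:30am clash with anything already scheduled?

Yes — it overlaps Budget Review, Release Debrief, Safety Briefing

Release Sync: ends 8:30am at or before Release Check-in starts 9am → clear.
Release Debrief: starts 8am before Release Check-in ends 10:30am, and ends 9:30am after Release Check-in starts 9am → overlap.
Budget Review: starts 8:30am before Release Check-in ends 10:30am, and ends 9:30am after Release Check-in starts 9am → overlap.
Safety Briefing: starts 10am before Release Check-in ends 10:30am, and ends 12:30pm after Release Check-in starts 9am → overlap.
Research Session: starts 11am at or after Release Check-in ends 10:30am → clear.
Compliance Huddle: starts 2pm at or after Release Check-in ends 10:30am → clear.
Onboarding Briefing: starts 5:30pm at or after Release Check-in ends 10:30am → clear.
Kickoff Briefing: starts 6:30pm at or after Release Check-in ends 10:30am → clear.
Release Check-in overlaps Budget Review, Release Debrief, Safety Briefing.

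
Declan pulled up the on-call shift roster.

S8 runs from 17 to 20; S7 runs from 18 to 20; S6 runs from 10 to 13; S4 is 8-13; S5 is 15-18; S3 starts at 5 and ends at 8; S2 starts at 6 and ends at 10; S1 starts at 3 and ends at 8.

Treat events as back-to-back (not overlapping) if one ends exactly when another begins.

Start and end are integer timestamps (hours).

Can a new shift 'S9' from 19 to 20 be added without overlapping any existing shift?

S1: ends 8 at or before S9 starts 19 → clear.
S3: ends 8 at or before S9 starts 19 → clear.
S2: ends 10 at or before S9 starts 19 → clear.
S4: ends 13 at or before S9 starts 19 → clear.
S6: ends 13 at or before S9 starts 19 → clear.
S5: ends 18 at or before S9 starts 19 → clear.
S8: starts 17 before S9 ends 20, and ends 20 after S9 starts 19 → overlap.
S7: starts 18 before S9 ends 20, and ends 20 after S9 starts 19 → overlap.
S9 overlaps S7, S8.

No — it overlaps S7, S8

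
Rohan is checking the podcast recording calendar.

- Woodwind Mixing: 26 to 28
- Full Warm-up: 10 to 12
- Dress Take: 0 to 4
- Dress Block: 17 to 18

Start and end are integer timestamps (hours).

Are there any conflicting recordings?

Two intervals overlap when each starts before the other ends.
Sorted by start: Dress Take, Full Warm-up, Dress Block, Woodwind Mixing.
Full Warm-up starts after Dress Take ends; Dress Take is clear from here.
Dress Block starts after Full Warm-up ends; Full Warm-up is clear from here.
Woodwind Mixing starts after Dress Block ends.
Every pair is clear; the schedule has no overlaps.

No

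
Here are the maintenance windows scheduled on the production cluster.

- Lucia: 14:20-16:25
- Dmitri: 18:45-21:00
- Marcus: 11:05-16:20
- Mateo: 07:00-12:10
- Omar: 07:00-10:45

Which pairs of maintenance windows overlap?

Sorted by start: Mateo, Omar, Marcus, Lucia, Dmitri.
Omar starts before Mateo ends → Mateo and Omar overlap.
Marcus starts before Mateo ends → Mateo and Marcus overlap.
Lucia starts after Mateo ends — done with Mateo.
Marcus starts after Omar ends — done with Omar.
Lucia starts before Marcus ends → Marcus and Lucia overlap.
Dmitri starts after Marcus ends.
Dmitri starts after Lucia ends.

Lucia & Marcus, Marcus & Mateo, Mateo & Omar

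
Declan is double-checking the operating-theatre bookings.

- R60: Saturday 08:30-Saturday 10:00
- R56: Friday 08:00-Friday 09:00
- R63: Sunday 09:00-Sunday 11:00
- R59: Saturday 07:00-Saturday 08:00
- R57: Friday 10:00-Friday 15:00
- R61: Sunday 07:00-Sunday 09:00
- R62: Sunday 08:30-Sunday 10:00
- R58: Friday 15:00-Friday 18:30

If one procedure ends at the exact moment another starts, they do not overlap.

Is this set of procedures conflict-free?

No

Sorted by start: R56, R57, R58, R59, R60, R61, R62, R63.
R57 starts after R56 ends; R56 is clear from here.
R58 starts exactly when R57 ends (back-to-back, no overlap); R57 is clear from here.
R59 starts after R58 ends; R58 is clear from here.
R60 starts after R59 ends; R59 is clear from here.
R61 starts after R60 ends; R60 is clear from here.
R62 starts before R61 ends → R61 and R62 overlap.
That's a conflict, so the schedule is not conflict-free.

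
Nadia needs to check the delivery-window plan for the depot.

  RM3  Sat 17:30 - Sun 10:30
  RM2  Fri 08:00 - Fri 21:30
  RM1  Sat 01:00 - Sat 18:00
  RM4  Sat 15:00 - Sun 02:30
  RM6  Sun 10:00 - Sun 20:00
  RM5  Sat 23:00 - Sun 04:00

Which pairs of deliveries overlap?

RM1 & RM3, RM1 & RM4, RM3 & RM4, RM3 & RM5, RM3 & RM6, RM4 & RM5

Two intervals overlap when each starts before the other ends.
Sorted by start: RM2, RM1, RM4, RM3, RM5, RM6.
RM1 starts after RM2 ends — done with RM2.
RM4 starts before RM1 ends → RM1 and RM4 overlap.
RM3 starts before RM1 ends → RM1 and RM3 overlap.
RM5 starts after RM1 ends — done with RM1.
RM3 starts before RM4 ends → RM4 and RM3 overlap.
RM5 starts before RM4 ends → RM4 and RM5 overlap.
RM6 starts after RM4 ends.
RM5 starts before RM3 ends → RM3 and RM5 overlap.
RM6 starts before RM3 ends → RM3 and RM6 overlap.
RM6 starts after RM5 ends.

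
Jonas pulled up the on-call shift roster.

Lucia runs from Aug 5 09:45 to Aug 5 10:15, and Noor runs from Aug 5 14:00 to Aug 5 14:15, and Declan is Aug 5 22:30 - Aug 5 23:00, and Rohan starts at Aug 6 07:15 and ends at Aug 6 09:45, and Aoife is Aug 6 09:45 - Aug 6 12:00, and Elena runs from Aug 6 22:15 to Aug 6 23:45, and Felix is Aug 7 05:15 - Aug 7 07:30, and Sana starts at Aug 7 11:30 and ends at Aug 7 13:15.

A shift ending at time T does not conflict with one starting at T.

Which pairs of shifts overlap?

Check each pair: they overlap iff neither finishes before the other starts.
Sorted by start: Lucia, Noor, Declan, Rohan, Aoife, Elena, Felix, Sana.
Noor starts after Lucia ends; Lucia is clear from here.
Declan starts after Noor ends; Noor is clear from here.
Rohan starts after Declan ends; Declan is clear from here.
Aoife starts exactly when Rohan ends (back-to-back, no overlap); Rohan is clear from here.
Elena starts after Aoife ends; Aoife is clear from here.
Felix starts after Elena ends; Elena is clear from here.
Sana starts after Felix ends.

none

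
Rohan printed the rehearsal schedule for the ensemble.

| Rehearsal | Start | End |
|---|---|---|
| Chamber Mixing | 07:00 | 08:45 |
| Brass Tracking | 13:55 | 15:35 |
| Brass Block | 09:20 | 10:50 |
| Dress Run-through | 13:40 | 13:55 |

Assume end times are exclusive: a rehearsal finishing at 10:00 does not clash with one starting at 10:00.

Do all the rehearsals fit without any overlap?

Sorted by start: Chamber Mixing, Brass Block, Dress Run-through, Brass Tracking.
Brass Block starts after Chamber Mixing ends — done with Chamber Mixing.
Dress Run-through starts after Brass Block ends — done with Brass Block.
Brass Tracking starts exactly when Dress Run-through ends (back-to-back, no overlap).
Every pair is clear; the schedule has no overlaps.

Yes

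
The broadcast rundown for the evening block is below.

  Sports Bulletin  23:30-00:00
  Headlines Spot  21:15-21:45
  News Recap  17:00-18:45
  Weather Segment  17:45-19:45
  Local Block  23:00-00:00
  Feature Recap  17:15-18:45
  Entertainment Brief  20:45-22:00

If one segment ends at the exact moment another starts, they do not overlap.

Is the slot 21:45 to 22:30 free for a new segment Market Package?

No — it overlaps Entertainment Brief

News Recap: ends 18:45 at or before Market Package starts 21:45 → clear.
Feature Recap: ends 18:45 at or before Market Package starts 21:45 → clear.
Weather Segment: ends 19:45 at or before Market Package starts 21:45 → clear.
Entertainment Brief: starts 20:45 before Market Package ends 22:30, and ends 22:00 after Market Package starts 21:45 → overlap.
Headlines Spot: ends 21:45 at or before Market Package starts 21:45 → clear.
Local Block: starts 23:00 at or after Market Package ends 22:30 → clear.
Sports Bulletin: starts 23:30 at or after Market Package ends 22:30 → clear.
Market Package overlaps Entertainment Brief.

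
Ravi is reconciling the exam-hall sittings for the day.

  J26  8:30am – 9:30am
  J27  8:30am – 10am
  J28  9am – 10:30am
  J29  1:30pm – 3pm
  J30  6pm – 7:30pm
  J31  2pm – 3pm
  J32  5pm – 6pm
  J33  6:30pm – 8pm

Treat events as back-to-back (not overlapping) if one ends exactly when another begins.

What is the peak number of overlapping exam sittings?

Walk through starts and ends in time order (an end at T is processed before a start at T):
8:30am start J26 → 1
8:30am start J27 → 2
9am start J28 → 3
9:30am end J26 → 2
10am end J27 → 1
10:30am end J28 → 0
1:30pm start J29 → 1
2pm start J31 → 2
3pm end J29 → 1
3pm end J31 → 0
5pm start J32 → 1
6pm end J32 → 0
6pm start J30 → 1
6:30pm start J33 → 2
7:30pm end J30 → 1
8pm end J33 → 0
Peak is 3, at 9am (J26, J27, J28).

3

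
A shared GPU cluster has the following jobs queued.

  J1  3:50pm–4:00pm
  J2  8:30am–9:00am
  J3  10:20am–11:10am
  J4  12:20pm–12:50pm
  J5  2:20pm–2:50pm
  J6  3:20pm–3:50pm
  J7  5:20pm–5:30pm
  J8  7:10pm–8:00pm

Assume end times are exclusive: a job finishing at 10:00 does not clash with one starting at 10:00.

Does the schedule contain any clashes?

No

Sorted by start: J2, J3, J4, J5, J6, J1, J7, J8.
J3 starts after J2 ends — done with J2.
J4 starts after J3 ends — done with J3.
J5 starts after J4 ends — done with J4.
J6 starts after J5 ends — done with J5.
J1 starts exactly when J6 ends (back-to-back, no overlap) — done with J6.
J7 starts after J1 ends — done with J1.
J8 starts after J7 ends.
Every pair is clear; the schedule has no overlaps.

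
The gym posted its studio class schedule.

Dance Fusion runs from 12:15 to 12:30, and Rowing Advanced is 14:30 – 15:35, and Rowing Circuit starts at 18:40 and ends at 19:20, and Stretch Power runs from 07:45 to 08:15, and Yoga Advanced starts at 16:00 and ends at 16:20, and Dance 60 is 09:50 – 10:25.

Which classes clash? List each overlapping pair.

no conflicts

Sorted by start: Stretch Power, Dance 60, Dance Fusion, Rowing Advanced, Yoga Advanced, Rowing Circuit.
Dance 60 starts after Stretch Power ends; Stretch Power is clear from here.
Dance Fusion starts after Dance 60 ends; Dance 60 is clear from here.
Rowing Advanced starts after Dance Fusion ends; Dance Fusion is clear from here.
Yoga Advanced starts after Rowing Advanced ends; Rowing Advanced is clear from here.
Rowing Circuit starts after Yoga Advanced ends.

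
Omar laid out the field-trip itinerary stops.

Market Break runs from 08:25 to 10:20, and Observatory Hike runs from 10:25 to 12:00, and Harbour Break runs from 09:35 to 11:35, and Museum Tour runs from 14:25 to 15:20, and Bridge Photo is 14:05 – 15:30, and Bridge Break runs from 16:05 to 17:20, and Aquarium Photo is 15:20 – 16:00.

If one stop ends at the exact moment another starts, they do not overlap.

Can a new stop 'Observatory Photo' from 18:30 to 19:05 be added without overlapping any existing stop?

Yes — the slot is free

Market Break: ends 10:20 at or before Observatory Photo starts 18:30 → clear.
Harbour Break: ends 11:35 at or before Observatory Photo starts 18:30 → clear.
Observatory Hike: ends 12:00 at or before Observatory Photo starts 18:30 → clear.
Bridge Photo: ends 15:30 at or before Observatory Photo starts 18:30 → clear.
Museum Tour: ends 15:20 at or before Observatory Photo starts 18:30 → clear.
Aquarium Photo: ends 16:00 at or before Observatory Photo starts 18:30 → clear.
Bridge Break: ends 17:20 at or before Observatory Photo starts 18:30 → clear.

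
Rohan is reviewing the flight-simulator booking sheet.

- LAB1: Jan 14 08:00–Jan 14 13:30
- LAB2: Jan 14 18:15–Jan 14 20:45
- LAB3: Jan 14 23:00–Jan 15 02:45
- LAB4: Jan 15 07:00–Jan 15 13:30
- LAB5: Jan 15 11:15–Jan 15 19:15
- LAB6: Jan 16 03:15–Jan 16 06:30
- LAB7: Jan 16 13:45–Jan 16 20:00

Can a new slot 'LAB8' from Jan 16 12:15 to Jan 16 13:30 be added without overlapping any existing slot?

LAB1: ends Jan 14 13:30 at or before LAB8 starts Jan 16 12:15 → clear.
LAB2: ends Jan 14 20:45 at or before LAB8 starts Jan 16 12:15 → clear.
LAB3: ends Jan 15 02:45 at or before LAB8 starts Jan 16 12:15 → clear.
LAB4: ends Jan 15 13:30 at or before LAB8 starts Jan 16 12:15 → clear.
LAB5: ends Jan 15 19:15 at or before LAB8 starts Jan 16 12:15 → clear.
LAB6: ends Jan 16 06:30 at or before LAB8 starts Jan 16 12:15 → clear.
LAB7: starts Jan 16 13:45 at or after LAB8 ends Jan 16 13:30 → clear.

Yes — the slot is free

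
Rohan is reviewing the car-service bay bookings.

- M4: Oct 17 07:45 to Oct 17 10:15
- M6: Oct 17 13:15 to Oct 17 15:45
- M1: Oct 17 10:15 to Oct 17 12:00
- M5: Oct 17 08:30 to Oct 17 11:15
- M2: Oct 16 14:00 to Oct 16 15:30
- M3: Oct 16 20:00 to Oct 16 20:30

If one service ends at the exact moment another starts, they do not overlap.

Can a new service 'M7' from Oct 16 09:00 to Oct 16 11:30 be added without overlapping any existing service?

M2: starts Oct 16 14:00 at or after M7 ends Oct 16 11:30 → clear.
M3: starts Oct 16 20:00 at or after M7 ends Oct 16 11:30 → clear.
M4: starts Oct 17 07:45 at or after M7 ends Oct 16 11:30 → clear.
M5: starts Oct 17 08:30 at or after M7 ends Oct 16 11:30 → clear.
M1: starts Oct 17 10:15 at or after M7 ends Oct 16 11:30 → clear.
M6: starts Oct 17 13:15 at or after M7 ends Oct 16 11:30 → clear.

Yes — the slot is free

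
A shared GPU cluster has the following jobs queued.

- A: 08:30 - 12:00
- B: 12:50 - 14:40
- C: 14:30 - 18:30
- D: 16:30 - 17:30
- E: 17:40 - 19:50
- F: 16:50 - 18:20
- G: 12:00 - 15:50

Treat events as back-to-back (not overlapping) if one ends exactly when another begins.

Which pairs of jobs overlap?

Sorted by start: A, G, B, C, D, F, E.
G starts exactly when A ends (back-to-back, no overlap), so A has no further overlaps.
B starts before G ends → G and B overlap.
C starts before G ends → G and C overlap.
D starts after G ends, so G has no further overlaps.
C starts before B ends → B and C overlap.
D starts after B ends, so B has no further overlaps.
D starts before C ends → C and D overlap.
F starts before C ends → C and F overlap.
E starts before C ends → C and E overlap.
F starts before D ends → D and F overlap.
E starts after D ends.
E starts before F ends → F and E overlap.

B & C, B & G, C & D, C & E, C & F, C & G, D & F, E & F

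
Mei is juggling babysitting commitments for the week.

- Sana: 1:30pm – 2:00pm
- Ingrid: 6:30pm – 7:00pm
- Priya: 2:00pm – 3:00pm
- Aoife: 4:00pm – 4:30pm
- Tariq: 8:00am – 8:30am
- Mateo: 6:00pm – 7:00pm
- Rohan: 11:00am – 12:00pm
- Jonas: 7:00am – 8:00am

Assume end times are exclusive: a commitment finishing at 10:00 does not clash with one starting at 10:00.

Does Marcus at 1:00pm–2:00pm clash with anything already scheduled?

Jonas: ends 8:00am at or before Marcus starts 1:00pm → clear.
Tariq: ends 8:30am at or before Marcus starts 1:00pm → clear.
Rohan: ends 12:00pm at or before Marcus starts 1:00pm → clear.
Sana: starts 1:30pm before Marcus ends 2:00pm, and ends 2:00pm after Marcus starts 1:00pm → overlap.
Priya: starts 2:00pm at or after Marcus ends 2:00pm → clear.
Aoife: starts 4:00pm at or after Marcus ends 2:00pm → clear.
Mateo: starts 6:00pm at or after Marcus ends 2:00pm → clear.
Ingrid: starts 6:30pm at or after Marcus ends 2:00pm → clear.
Marcus overlaps Sana.

Yes — it overlaps Sana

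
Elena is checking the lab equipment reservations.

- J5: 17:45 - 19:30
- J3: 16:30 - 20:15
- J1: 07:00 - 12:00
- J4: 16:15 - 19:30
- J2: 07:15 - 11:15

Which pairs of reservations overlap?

J1 & J2, J3 & J4, J3 & J5, J4 & J5

Sorted by start: J1, J2, J4, J3, J5.
J2 starts before J1 ends → J1 and J2 overlap.
J4 starts after J1 ends — done with J1.
J4 starts after J2 ends — done with J2.
J3 starts before J4 ends → J4 and J3 overlap.
J5 starts before J4 ends → J4 and J5 overlap.
J5 starts before J3 ends → J3 and J5 overlap.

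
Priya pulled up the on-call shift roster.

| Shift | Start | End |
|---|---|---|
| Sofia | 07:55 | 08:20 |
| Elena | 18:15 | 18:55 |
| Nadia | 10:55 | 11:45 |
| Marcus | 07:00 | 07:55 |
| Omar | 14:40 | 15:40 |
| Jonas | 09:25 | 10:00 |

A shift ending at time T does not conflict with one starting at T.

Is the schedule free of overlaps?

Two intervals overlap when each starts before the other ends.
Sorted by start: Marcus, Sofia, Jonas, Nadia, Omar, Elena.
Sofia starts exactly when Marcus ends (back-to-back, no overlap) — done with Marcus.
Jonas starts after Sofia ends — done with Sofia.
Nadia starts after Jonas ends — done with Jonas.
Omar starts after Nadia ends — done with Nadia.
Elena starts after Omar ends.
Every pair is clear; the schedule has no overlaps.

Yes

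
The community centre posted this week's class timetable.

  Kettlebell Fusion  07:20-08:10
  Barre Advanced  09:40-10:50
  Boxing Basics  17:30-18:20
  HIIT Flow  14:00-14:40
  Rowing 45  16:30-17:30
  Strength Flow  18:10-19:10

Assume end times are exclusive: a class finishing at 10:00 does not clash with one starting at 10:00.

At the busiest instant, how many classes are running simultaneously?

2

Sweep the timeline, counting +1 at each start and −1 at each end (ends before starts at a tie):
07:20 start Kettlebell Fusion → 1
08:10 end Kettlebell Fusion → 0
09:40 start Barre Advanced → 1
10:50 end Barre Advanced → 0
14:00 start HIIT Flow → 1
14:40 end HIIT Flow → 0
16:30 start Rowing 45 → 1
17:30 end Rowing 45 → 0
17:30 start Boxing Basics → 1
18:10 start Strength Flow → 2
18:20 end Boxing Basics → 1
19:10 end Strength Flow → 0
Peak is 2, at 18:10 (Boxing Basics, Strength Flow).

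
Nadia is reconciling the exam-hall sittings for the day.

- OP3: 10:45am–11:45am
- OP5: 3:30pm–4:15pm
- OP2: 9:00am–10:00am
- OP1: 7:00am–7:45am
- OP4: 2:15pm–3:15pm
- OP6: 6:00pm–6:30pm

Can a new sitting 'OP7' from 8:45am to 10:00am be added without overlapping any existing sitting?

No — it overlaps OP2

OP1: ends 7:45am at or before OP7 starts 8:45am → clear.
OP2: starts 9:00am before OP7 ends 10:00am, and ends 10:00am after OP7 starts 8:45am → overlap.
OP3: starts 10:45am at or after OP7 ends 10:00am → clear.
OP4: starts 2:15pm at or after OP7 ends 10:00am → clear.
OP5: starts 3:30pm at or after OP7 ends 10:00am → clear.
OP6: starts 6:00pm at or after OP7 ends 10:00am → clear.
OP7 overlaps OP2.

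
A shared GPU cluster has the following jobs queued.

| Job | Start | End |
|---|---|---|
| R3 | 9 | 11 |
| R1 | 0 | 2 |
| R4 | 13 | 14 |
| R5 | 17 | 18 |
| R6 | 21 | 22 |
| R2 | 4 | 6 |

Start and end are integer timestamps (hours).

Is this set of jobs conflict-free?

Yes

Two intervals overlap when each starts before the other ends.
Sorted by start: R1, R2, R3, R4, R5, R6.
R2 starts after R1 ends — done with R1.
R3 starts after R2 ends — done with R2.
R4 starts after R3 ends — done with R3.
R5 starts after R4 ends — done with R4.
R6 starts after R5 ends.
Every pair is clear; the schedule has no overlaps.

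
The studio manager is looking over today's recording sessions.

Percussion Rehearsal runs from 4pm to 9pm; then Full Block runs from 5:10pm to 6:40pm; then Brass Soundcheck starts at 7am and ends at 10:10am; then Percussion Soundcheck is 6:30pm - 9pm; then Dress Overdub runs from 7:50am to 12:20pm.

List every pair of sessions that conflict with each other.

Check each pair: they overlap iff neither finishes before the other starts.
Sorted by start: Brass Soundcheck, Dress Overdub, Percussion Rehearsal, Full Block, Percussion Soundcheck.
Dress Overdub starts before Brass Soundcheck ends → Brass Soundcheck and Dress Overdub overlap.
Percussion Rehearsal starts after Brass Soundcheck ends, so nothing later overlaps Brass Soundcheck either.
Percussion Rehearsal starts after Dress Overdub ends, so nothing later overlaps Dress Overdub either.
Full Block starts before Percussion Rehearsal ends → Percussion Rehearsal and Full Block overlap.
Percussion Soundcheck starts before Percussion Rehearsal ends → Percussion Rehearsal and Percussion Soundcheck overlap.
Percussion Soundcheck starts before Full Block ends → Full Block and Percussion Soundcheck overlap.

Brass Soundcheck & Dress Overdub, Full Block & Percussion Rehearsal, Full Block & Percussion Soundcheck, Percussion Rehearsal & Percussion Soundcheck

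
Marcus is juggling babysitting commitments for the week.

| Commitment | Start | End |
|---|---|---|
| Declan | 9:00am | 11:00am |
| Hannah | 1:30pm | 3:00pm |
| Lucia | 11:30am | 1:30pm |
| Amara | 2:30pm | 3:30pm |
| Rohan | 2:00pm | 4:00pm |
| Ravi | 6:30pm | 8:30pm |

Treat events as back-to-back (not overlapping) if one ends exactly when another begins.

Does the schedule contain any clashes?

Yes

Sorted by start: Declan, Lucia, Hannah, Rohan, Amara, Ravi.
Lucia starts after Declan ends, so nothing later overlaps Declan either.
Hannah starts exactly when Lucia ends (back-to-back, no overlap), so nothing later overlaps Lucia either.
Rohan starts before Hannah ends → Hannah and Rohan overlap.
That's a conflict, so the schedule is not conflict-free.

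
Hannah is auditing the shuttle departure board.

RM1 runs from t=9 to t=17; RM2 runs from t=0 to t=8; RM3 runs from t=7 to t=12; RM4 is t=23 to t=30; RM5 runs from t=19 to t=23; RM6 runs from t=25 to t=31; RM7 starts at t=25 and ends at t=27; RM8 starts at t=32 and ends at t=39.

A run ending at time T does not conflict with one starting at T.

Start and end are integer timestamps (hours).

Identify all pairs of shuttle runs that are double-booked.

Two intervals overlap when each starts before the other ends.
Sorted by start: RM2, RM3, RM1, RM5, RM4, RM6, RM7, RM8.
RM3 starts before RM2 ends → RM2 and RM3 overlap.
RM1 starts after RM2 ends — done with RM2.
RM1 starts before RM3 ends → RM3 and RM1 overlap.
RM5 starts after RM3 ends — done with RM3.
RM5 starts after RM1 ends — done with RM1.
RM4 starts exactly when RM5 ends (back-to-back, no overlap) — done with RM5.
RM6 starts before RM4 ends → RM4 and RM6 overlap.
RM7 starts before RM4 ends → RM4 and RM7 overlap.
RM8 starts after RM4 ends.
RM7 starts before RM6 ends → RM6 and RM7 overlap.
RM8 starts after RM6 ends.
RM8 starts after RM7 ends.

RM1 & RM3, RM2 & RM3, RM4 & RM6, RM4 & RM7, RM6 & RM7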